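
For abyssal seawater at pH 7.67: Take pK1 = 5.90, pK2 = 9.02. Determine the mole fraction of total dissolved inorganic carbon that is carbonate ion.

α₂ = 0.0421

α₂ = 1 / (1 + [H⁺]/K2 + [H⁺]²/(K1K2)) = 1 / (1 + 10^+1.35 + 10^-0.42)
   = 1 / (1 + 22.387 + 0.38019) = 1/23.767 = 0.04207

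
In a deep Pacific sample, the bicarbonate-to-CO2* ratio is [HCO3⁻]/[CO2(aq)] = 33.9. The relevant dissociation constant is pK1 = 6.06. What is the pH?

From K1 = [H⁺][HCO3⁻]/[CO2(aq)]:  pH = pK1 + log₁₀([HCO3⁻]/[CO2(aq)])
log₁₀(33.9) = +1.530
pH = 6.06 + (+1.530) = 7.59

pH = 7.59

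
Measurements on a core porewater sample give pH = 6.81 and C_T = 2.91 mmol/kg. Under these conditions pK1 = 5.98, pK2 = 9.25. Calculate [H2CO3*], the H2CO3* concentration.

[CO2*] = 0.374 mmol/kg

α₀ = 1 / (1 + K1/[H⁺] + K1K2/[H⁺]²) = 1 / (1 + 10^+0.83 + 10^-1.61)
   = 1 / (1 + 6.7608 + 0.024547) = 1/7.7854 = 0.1284
[CO2*] = α₀ × DIC = 0.1284 × 2.91 = 0.374 mmol/kg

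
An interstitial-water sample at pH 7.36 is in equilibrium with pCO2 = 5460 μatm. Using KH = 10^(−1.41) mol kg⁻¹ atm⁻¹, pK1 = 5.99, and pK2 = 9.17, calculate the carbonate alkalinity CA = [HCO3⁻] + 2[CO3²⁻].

CA = 5.13 mmol/kg

[CO2*] = KH · pCO2 = 10^(−1.41) × 5460×10^-6 = 2.124×10^-4 mol/kg
α₀ = 1/(1 + K1/[H⁺] + K1K2/[H⁺]²) = 1/(1 + 10^+1.37 + 10^-0.44) = 0.04031
DIC = [CO2*]/α₀ = 2.124×10^-4 / 0.04031 = 5.269 mmol/kg
CA = (α₁ + 2α₂)·DIC = (0.9450 + 2×0.01464) × 5.269 = 5.13 mmol/kg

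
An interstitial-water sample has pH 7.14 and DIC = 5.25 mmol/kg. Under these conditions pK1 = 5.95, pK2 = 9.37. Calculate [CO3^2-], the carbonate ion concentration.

[CO3²⁻] = 0.0289 mmol/kg

α₂ = 1 / (1 + [H⁺]/K2 + [H⁺]²/(K1K2)) = 1 / (1 + 10^+2.23 + 10^+1.04)
   = 1 / (1 + 169.82 + 10.965) = 1/181.79 = 0.005501
[CO3²⁻] = α₂ × DIC = 0.005501 × 5.25 = 0.0289 mmol/kg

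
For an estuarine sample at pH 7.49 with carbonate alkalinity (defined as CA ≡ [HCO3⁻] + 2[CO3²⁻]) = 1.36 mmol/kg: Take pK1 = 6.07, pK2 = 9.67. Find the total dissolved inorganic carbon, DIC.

CA = [HCO3⁻] + 2[CO3²⁻] = (α₁ + 2α₂)·DIC
At pH 7.49: [H⁺]/K1 = 10^-1.42 = 0.038019, K2/[H⁺] = 10^-2.18 = 0.0066069
α₁ = 1/(1 + 0.038019 + 0.0066069) = 1/1.0446 = 0.9573; α₂ = α₁·K2/[H⁺] = 0.006325
α₁ + 2α₂ = 0.9699
DIC = CA / (α₁ + 2α₂) = 1.36 / 0.9699 = 1.40 mmol/kg

DIC = 1.40 mmol/kg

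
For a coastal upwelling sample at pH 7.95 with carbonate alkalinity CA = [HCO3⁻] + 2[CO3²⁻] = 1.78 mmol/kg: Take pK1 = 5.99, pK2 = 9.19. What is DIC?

CA = [HCO3⁻] + 2[CO3²⁻] = (α₁ + 2α₂)·DIC
At pH 7.95: [H⁺]/K1 = 10^-1.96 = 0.010965, K2/[H⁺] = 10^-1.24 = 0.057544
α₁ = 1/(1 + 0.010965 + 0.057544) = 1/1.0685 = 0.9359; α₂ = α₁·K2/[H⁺] = 0.05385
α₁ + 2α₂ = 1.0436
DIC = CA / (α₁ + 2α₂) = 1.78 / 1.0436 = 1.71 mmol/kg

DIC = 1.71 mmol/kg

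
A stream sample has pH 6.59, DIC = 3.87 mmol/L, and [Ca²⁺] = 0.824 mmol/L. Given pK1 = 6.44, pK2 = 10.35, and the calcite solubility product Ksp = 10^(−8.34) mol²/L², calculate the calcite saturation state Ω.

α₂ = 1 / (1 + [H⁺]/K2 + [H⁺]²/(K1K2)) = 1 / (1 + 10^+3.76 + 10^+3.61)
   = 1 / (1 + 5754.4 + 4073.8) = 1/9829.2 = 0.0001017
[CO3²⁻] = α₂ × DIC = 0.0001017 × 3.87 = 0.0003937 mmol/L = 0.3937 μmol/L
Ksp = 10^(−8.34) = 4.571×10^-9
Ω = [Ca²⁺][CO3²⁻]/Ksp = (0.824×10^-3)(3.937×10^-7) / 4.571×10^-9 = 0.0710

Ω = 0.0710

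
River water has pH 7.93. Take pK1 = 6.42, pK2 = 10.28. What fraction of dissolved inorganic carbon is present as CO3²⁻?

α₂ = 0.00431

α₂ = 1 / (1 + [H⁺]/K2 + [H⁺]²/(K1K2)) = 1 / (1 + 10^+2.35 + 10^+0.84)
   = 1 / (1 + 223.87 + 6.9183) = 1/231.79 = 0.004314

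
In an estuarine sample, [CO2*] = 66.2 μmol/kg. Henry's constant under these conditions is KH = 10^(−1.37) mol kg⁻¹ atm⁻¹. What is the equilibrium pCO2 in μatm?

KH = 10^(−1.37) = 4.266×10^-2 mol kg⁻¹ atm⁻¹
pCO2 = [CO2*]/KH = 66.2×10^-6 / 4.266×10^-2 = 1.55×10^-3 atm = 1550 μatm

pCO2 = 1550 μatm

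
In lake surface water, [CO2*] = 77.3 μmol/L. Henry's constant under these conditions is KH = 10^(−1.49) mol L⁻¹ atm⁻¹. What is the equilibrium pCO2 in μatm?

KH = 10^(−1.49) = 3.236×10^-2 mol L⁻¹ atm⁻¹
pCO2 = [CO2*]/KH = 77.3×10^-6 / 3.236×10^-2 = 2.39×10^-3 atm = 2390 μatm

pCO2 = 2390 μatm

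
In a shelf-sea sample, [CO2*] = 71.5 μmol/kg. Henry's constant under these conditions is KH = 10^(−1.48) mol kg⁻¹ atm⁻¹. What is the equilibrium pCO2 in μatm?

KH = 10^(−1.48) = 3.311×10^-2 mol kg⁻¹ atm⁻¹
pCO2 = [CO2*]/KH = 71.5×10^-6 / 3.311×10^-2 = 2.16×10^-3 atm = 2160 μatm

pCO2 = 2160 μatm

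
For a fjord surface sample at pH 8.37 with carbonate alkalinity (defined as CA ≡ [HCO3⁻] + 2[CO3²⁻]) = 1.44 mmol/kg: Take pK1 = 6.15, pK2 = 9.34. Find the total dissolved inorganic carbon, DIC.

CA = [HCO3⁻] + 2[CO3²⁻] = (α₁ + 2α₂)·DIC
At pH 8.37: [H⁺]/K1 = 10^-2.22 = 0.0060256, K2/[H⁺] = 10^-0.97 = 0.10715
α₁ = 1/(1 + 0.0060256 + 0.10715) = 1/1.1132 = 0.8983; α₂ = α₁·K2/[H⁺] = 0.09626
α₁ + 2α₂ = 1.0908
DIC = CA / (α₁ + 2α₂) = 1.44 / 1.0908 = 1.32 mmol/kg

DIC = 1.32 mmol/kg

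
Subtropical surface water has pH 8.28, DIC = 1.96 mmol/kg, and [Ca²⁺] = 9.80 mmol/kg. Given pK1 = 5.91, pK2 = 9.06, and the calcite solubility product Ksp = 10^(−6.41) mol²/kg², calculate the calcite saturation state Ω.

Ω = 7.00

α₂ = 1 / (1 + [H⁺]/K2 + [H⁺]²/(K1K2)) = 1 / (1 + 10^+0.78 + 10^-1.59)
   = 1 / (1 + 6.0256 + 0.025704) = 1/7.0513 = 0.1418
[CO3²⁻] = α₂ × DIC = 0.1418 × 1.96 = 0.2780 mmol/kg
Ksp = 10^(−6.41) = 3.890×10^-7
Ω = [Ca²⁺][CO3²⁻]/Ksp = (9.80×10^-3)(2.780×10^-4) / 3.890×10^-7 = 7.00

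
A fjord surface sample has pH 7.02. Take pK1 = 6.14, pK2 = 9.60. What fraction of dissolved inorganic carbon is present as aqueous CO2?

α₀ = 1 / (1 + K1/[H⁺] + K1K2/[H⁺]²) = 1 / (1 + 10^+0.88 + 10^-1.70)
   = 1 / (1 + 7.5858 + 0.019953) = 1/8.6057 = 0.1162

α₀ = 0.116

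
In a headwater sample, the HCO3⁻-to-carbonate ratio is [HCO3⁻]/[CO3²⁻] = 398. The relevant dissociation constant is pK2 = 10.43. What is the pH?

pH = 7.83

From K2 = [H⁺][CO3²⁻]/[HCO3⁻]:  pH = pK2 − log₁₀([HCO3⁻]/[CO3²⁻])
log₁₀(398) = +2.600
pH = 10.43 − (+2.600) = 7.83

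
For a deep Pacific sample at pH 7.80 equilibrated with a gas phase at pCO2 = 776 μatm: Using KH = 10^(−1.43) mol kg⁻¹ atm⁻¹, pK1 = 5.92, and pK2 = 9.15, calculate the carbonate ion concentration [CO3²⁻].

[CO2*] = KH · pCO2 = 10^(−1.43) × 776×10^-6 = 2.883×10^-5 mol/kg
α₀ = 1/(1 + K1/[H⁺] + K1K2/[H⁺]²) = 1/(1 + 10^+1.88 + 10^+0.53) = 0.01246
DIC = [CO2*]/α₀ = 2.883×10^-5 / 0.01246 = 2.314 mmol/kg
[CO3²⁻] = α₂·DIC; α₂ = 0.04223, so [CO3²⁻] = 0.04223 × 2.314 = 0.0977 mmol/kg

[CO3²⁻] = 0.0977 mmol/kg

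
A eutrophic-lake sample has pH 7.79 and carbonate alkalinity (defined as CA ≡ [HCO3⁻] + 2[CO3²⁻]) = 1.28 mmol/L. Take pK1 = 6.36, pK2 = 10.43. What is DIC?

CA = [HCO3⁻] + 2[CO3²⁻] = (α₁ + 2α₂)·DIC
At pH 7.79: [H⁺]/K1 = 10^-1.43 = 0.037154, K2/[H⁺] = 10^-2.64 = 0.0022909
α₁ = 1/(1 + 0.037154 + 0.0022909) = 1/1.0394 = 0.9621; α₂ = α₁·K2/[H⁺] = 0.002204
α₁ + 2α₂ = 0.9665
DIC = CA / (α₁ + 2α₂) = 1.28 / 0.9665 = 1.32 mmol/L

DIC = 1.32 mmol/L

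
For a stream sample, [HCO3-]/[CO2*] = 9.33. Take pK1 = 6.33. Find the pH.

From K1 = [H⁺][HCO3-]/[CO2*]:  pH = pK1 + log₁₀([HCO3-]/[CO2*])
log₁₀(9.33) = +0.970
pH = 6.33 + (+0.970) = 7.30

pH = 7.30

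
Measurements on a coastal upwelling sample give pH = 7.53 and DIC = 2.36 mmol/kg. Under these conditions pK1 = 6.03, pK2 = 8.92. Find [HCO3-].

[HCO3⁻] = 2.20 mmol/kg

α₁ = 1 / (1 + [H⁺]/K1 + K2/[H⁺]) = 1 / (1 + 10^-1.50 + 10^-1.39)
   = 1 / (1 + 0.031623 + 0.040738) = 1/1.0724 = 0.9325
[HCO3⁻] = α₁ × DIC = 0.9325 × 2.36 = 2.20 mmol/kg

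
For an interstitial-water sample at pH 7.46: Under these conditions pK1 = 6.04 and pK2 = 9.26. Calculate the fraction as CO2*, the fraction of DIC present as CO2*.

α₀ = 0.0361

α₀ = 1 / (1 + K1/[H⁺] + K1K2/[H⁺]²) = 1 / (1 + 10^+1.42 + 10^-0.38)
   = 1 / (1 + 26.303 + 0.41687) = 1/27.720 = 0.03608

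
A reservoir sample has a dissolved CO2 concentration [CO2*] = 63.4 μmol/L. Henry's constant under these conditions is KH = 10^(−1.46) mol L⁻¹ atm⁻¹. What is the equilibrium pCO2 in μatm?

KH = 10^(−1.46) = 3.467×10^-2 mol L⁻¹ atm⁻¹
pCO2 = [CO2*]/KH = 63.4×10^-6 / 3.467×10^-2 = 1.83×10^-3 atm = 1830 μatm

pCO2 = 1830 μatm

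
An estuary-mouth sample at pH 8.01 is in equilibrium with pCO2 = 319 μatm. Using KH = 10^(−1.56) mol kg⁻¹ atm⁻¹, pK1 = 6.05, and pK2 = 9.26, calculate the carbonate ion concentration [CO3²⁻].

[CO3²⁻] = 0.0451 mmol/kg

[CO2*] = KH · pCO2 = 10^(−1.56) × 319×10^-6 = 8.786×10^-6 mol/kg
α₀ = 1/(1 + K1/[H⁺] + K1K2/[H⁺]²) = 1/(1 + 10^+1.96 + 10^+0.71) = 0.01027
DIC = [CO2*]/α₀ = 8.786×10^-6 / 0.01027 = 0.8551 mmol/kg
[CO3²⁻] = α₂·DIC; α₂ = 0.05269, so [CO3²⁻] = 0.05269 × 0.8551 = 0.0451 mmol/kg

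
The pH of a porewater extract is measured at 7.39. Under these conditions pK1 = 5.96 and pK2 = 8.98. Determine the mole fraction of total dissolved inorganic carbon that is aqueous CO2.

α₀ = 0.0350

α₀ = 1 / (1 + K1/[H⁺] + K1K2/[H⁺]²) = 1 / (1 + 10^+1.43 + 10^-0.16)
   = 1 / (1 + 26.915 + 0.69183) = 1/28.607 = 0.03496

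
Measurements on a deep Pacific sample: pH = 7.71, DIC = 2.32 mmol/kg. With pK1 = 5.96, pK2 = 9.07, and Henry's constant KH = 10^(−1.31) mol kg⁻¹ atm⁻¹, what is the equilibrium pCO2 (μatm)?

α₀ = 1 / (1 + K1/[H⁺] + K1K2/[H⁺]²) = 1 / (1 + 10^+1.75 + 10^+0.39)
   = 1 / (1 + 56.234 + 2.4547) = 1/59.689 = 0.01675
[CO2*] = α₀ × DIC = 0.01675 × 2.32 = 0.03887 mmol/kg
pCO2 = [CO2*]/KH = 3.887×10^-5 / 4.898×10^-2 = 794 μatm

pCO2 = 794 μatm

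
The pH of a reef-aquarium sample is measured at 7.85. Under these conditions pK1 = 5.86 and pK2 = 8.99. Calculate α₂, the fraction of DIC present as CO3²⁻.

α₂ = 1 / (1 + [H⁺]/K2 + [H⁺]²/(K1K2)) = 1 / (1 + 10^+1.14 + 10^-0.85)
   = 1 / (1 + 13.804 + 0.14125) = 1/14.945 = 0.06691

α₂ = 0.0669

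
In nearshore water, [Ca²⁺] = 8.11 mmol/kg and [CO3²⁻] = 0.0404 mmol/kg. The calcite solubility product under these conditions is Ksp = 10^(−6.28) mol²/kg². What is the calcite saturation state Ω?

Ω = 0.624

Ksp = 10^(−6.28) = 5.248×10^-7
Ω = [Ca²⁺][CO3²⁻]/Ksp = (8.11×10^-3)(0.0404×10^-3) / 5.248×10^-7 = 0.624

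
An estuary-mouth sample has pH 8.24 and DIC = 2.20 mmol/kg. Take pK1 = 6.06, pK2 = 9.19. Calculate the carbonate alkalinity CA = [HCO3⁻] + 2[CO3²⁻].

CA = 2.41 mmol/kg

CA = [HCO3⁻] + 2[CO3²⁻] = (α₁ + 2α₂)·DIC
At pH 8.24: [H⁺]/K1 = 10^-2.18 = 0.0066069, K2/[H⁺] = 10^-0.95 = 0.11220
α₁ = 1/(1 + 0.0066069 + 0.11220) = 1/1.1188 = 0.8938; α₂ = α₁·K2/[H⁺] = 0.1003
α₁ + 2α₂ = 1.0944
CA = 1.0944 × 2.20 = 2.41 mmol/kg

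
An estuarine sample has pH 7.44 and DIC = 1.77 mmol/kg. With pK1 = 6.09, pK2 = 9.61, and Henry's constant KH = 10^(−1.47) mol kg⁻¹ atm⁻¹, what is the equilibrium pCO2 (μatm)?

pCO2 = 2220 μatm

α₀ = 1 / (1 + K1/[H⁺] + K1K2/[H⁺]²) = 1 / (1 + 10^+1.35 + 10^-0.82)
   = 1 / (1 + 22.387 + 0.15136) = 1/23.539 = 0.04248
[CO2*] = α₀ × DIC = 0.04248 × 1.77 = 0.07520 mmol/kg
pCO2 = [CO2*]/KH = 7.520×10^-5 / 3.388×10^-2 = 2220 μatm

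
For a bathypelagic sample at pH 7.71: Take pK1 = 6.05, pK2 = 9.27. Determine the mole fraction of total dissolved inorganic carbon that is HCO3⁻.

α₁ = 1 / (1 + [H⁺]/K1 + K2/[H⁺]) = 1 / (1 + 10^-1.66 + 10^-1.56)
   = 1 / (1 + 0.021878 + 0.027542) = 1/1.0494 = 0.9529

α₁ = 0.953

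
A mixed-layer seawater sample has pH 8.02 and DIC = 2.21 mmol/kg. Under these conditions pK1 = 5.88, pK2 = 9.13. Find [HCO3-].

[HCO3⁻] = 2.04 mmol/kg

α₁ = 1 / (1 + [H⁺]/K1 + K2/[H⁺]) = 1 / (1 + 10^-2.14 + 10^-1.11)
   = 1 / (1 + 0.0072444 + 0.077625) = 1/1.0849 = 0.9218
[HCO3⁻] = α₁ × DIC = 0.9218 × 2.21 = 2.04 mmol/kg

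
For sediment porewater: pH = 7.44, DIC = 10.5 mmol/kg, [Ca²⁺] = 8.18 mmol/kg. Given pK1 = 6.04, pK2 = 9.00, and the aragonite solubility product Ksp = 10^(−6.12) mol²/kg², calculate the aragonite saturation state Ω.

α₂ = 1 / (1 + [H⁺]/K2 + [H⁺]²/(K1K2)) = 1 / (1 + 10^+1.56 + 10^+0.16)
   = 1 / (1 + 36.308 + 1.4454) = 1/38.753 = 0.02580
[CO3²⁻] = α₂ × DIC = 0.02580 × 10.5 = 0.2709 mmol/kg
Ksp = 10^(−6.12) = 7.586×10^-7
Ω = [Ca²⁺][CO3²⁻]/Ksp = (8.18×10^-3)(2.709×10^-4) / 7.586×10^-7 = 2.92

Ω = 2.92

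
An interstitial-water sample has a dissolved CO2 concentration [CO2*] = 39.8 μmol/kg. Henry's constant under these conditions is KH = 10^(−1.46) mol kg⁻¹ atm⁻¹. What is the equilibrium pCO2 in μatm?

KH = 10^(−1.46) = 3.467×10^-2 mol kg⁻¹ atm⁻¹
pCO2 = [CO2*]/KH = 39.8×10^-6 / 3.467×10^-2 = 1.15×10^-3 atm = 1150 μatm

pCO2 = 1150 μatm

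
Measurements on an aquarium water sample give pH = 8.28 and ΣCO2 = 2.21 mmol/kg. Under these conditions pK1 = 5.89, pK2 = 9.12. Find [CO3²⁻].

α₂ = 1 / (1 + [H⁺]/K2 + [H⁺]²/(K1K2)) = 1 / (1 + 10^+0.84 + 10^-1.55)
   = 1 / (1 + 6.9183 + 0.028184) = 1/7.9465 = 0.1258
[CO3²⁻] = α₂ × DIC = 0.1258 × 2.21 = 0.278 mmol/kg

[CO3²⁻] = 0.278 mmol/kg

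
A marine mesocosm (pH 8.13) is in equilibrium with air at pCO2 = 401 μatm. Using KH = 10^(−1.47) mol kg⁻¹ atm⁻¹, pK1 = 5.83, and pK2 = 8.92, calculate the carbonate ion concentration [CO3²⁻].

[CO3²⁻] = 0.440 mmol/kg

[CO2*] = KH · pCO2 = 10^(−1.47) × 401×10^-6 = 1.359×10^-5 mol/kg
α₀ = 1/(1 + K1/[H⁺] + K1K2/[H⁺]²) = 1/(1 + 10^+2.30 + 10^+1.51) = 0.004294
DIC = [CO2*]/α₀ = 1.359×10^-5 / 0.004294 = 3.164 mmol/kg
[CO3²⁻] = α₂·DIC; α₂ = 0.1389, so [CO3²⁻] = 0.1389 × 3.164 = 0.440 mmol/kg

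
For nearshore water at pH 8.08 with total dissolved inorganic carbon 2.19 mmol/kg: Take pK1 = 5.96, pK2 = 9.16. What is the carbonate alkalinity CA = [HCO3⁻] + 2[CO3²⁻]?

CA = [HCO3⁻] + 2[CO3²⁻] = (α₁ + 2α₂)·DIC
At pH 8.08: [H⁺]/K1 = 10^-2.12 = 0.0075858, K2/[H⁺] = 10^-1.08 = 0.083176
α₁ = 1/(1 + 0.0075858 + 0.083176) = 1/1.0908 = 0.9168; α₂ = α₁·K2/[H⁺] = 0.07626
α₁ + 2α₂ = 1.0693
CA = 1.0693 × 2.19 = 2.34 mmol/kg

CA = 2.34 mmol/kg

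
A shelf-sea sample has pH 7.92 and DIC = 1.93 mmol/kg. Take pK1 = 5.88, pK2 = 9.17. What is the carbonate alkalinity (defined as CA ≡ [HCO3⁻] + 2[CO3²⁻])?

CA = 2.02 mmol/kg

CA = [HCO3⁻] + 2[CO3²⁻] = (α₁ + 2α₂)·DIC
At pH 7.92: [H⁺]/K1 = 10^-2.04 = 0.0091201, K2/[H⁺] = 10^-1.25 = 0.056234
α₁ = 1/(1 + 0.0091201 + 0.056234) = 1/1.0654 = 0.9387; α₂ = α₁·K2/[H⁺] = 0.05278
α₁ + 2α₂ = 1.0442
CA = 1.0442 × 1.93 = 2.02 mmol/kg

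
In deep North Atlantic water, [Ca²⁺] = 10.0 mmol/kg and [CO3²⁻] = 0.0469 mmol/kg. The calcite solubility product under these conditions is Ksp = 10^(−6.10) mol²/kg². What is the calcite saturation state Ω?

Ksp = 10^(−6.10) = 7.943×10^-7
Ω = [Ca²⁺][CO3²⁻]/Ksp = (10.0×10^-3)(0.0469×10^-3) / 7.943×10^-7 = 0.590

Ω = 0.590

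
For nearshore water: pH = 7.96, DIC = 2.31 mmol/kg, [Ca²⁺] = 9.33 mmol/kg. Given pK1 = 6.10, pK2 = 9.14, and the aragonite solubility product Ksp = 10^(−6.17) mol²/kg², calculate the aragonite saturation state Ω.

Ω = 1.95

α₂ = 1 / (1 + [H⁺]/K2 + [H⁺]²/(K1K2)) = 1 / (1 + 10^+1.18 + 10^-0.68)
   = 1 / (1 + 15.136 + 0.20893) = 1/16.345 = 0.06118
[CO3²⁻] = α₂ × DIC = 0.06118 × 2.31 = 0.1413 mmol/kg
Ksp = 10^(−6.17) = 6.761×10^-7
Ω = [Ca²⁺][CO3²⁻]/Ksp = (9.33×10^-3)(1.413×10^-4) / 6.761×10^-7 = 1.95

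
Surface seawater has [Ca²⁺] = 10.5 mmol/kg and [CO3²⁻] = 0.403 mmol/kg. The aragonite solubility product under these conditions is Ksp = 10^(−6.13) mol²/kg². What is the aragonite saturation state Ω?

Ksp = 10^(−6.13) = 7.413×10^-7
Ω = [Ca²⁺][CO3²⁻]/Ksp = (10.5×10^-3)(0.403×10^-3) / 7.413×10^-7 = 5.71

Ω = 5.71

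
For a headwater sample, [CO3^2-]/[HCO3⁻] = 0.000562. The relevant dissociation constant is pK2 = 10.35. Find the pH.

pH = 7.10

From K2 = [H⁺][CO3^2-]/[HCO3⁻]:  pH = pK2 + log₁₀([CO3^2-]/[HCO3⁻])
log₁₀(0.000562) = -3.250
pH = 10.35 + (-3.250) = 7.10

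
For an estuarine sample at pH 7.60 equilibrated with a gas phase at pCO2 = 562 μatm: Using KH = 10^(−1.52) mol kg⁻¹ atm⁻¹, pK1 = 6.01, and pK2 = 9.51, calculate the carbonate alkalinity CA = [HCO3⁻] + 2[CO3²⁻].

[CO2*] = KH · pCO2 = 10^(−1.52) × 562×10^-6 = 1.697×10^-5 mol/kg
α₀ = 1/(1 + K1/[H⁺] + K1K2/[H⁺]²) = 1/(1 + 10^+1.59 + 10^-0.32) = 0.02476
DIC = [CO2*]/α₀ = 1.697×10^-5 / 0.02476 = 0.6854 mmol/kg
CA = (α₁ + 2α₂)·DIC = (0.9634 + 2×0.01185) × 0.6854 = 0.677 mmol/kg

CA = 0.677 mmol/kg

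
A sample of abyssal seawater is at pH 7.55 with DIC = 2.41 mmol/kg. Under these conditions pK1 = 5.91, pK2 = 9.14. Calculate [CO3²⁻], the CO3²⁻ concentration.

[CO3²⁻] = 0.0591 mmol/kg

α₂ = 1 / (1 + [H⁺]/K2 + [H⁺]²/(K1K2)) = 1 / (1 + 10^+1.59 + 10^-0.05)
   = 1 / (1 + 38.905 + 0.89125) = 1/40.796 = 0.02451
[CO3²⁻] = α₂ × DIC = 0.02451 × 2.41 = 0.0591 mmol/kg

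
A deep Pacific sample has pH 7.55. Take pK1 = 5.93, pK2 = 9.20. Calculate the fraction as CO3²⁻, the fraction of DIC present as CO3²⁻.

α₂ = 0.0214

α₂ = 1 / (1 + [H⁺]/K2 + [H⁺]²/(K1K2)) = 1 / (1 + 10^+1.65 + 10^+0.03)
   = 1 / (1 + 44.668 + 1.0715) = 1/46.740 = 0.02140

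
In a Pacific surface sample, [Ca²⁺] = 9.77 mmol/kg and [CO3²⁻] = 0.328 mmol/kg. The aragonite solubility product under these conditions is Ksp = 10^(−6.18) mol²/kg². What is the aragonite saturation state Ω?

Ω = 4.85

Ksp = 10^(−6.18) = 6.607×10^-7
Ω = [Ca²⁺][CO3²⁻]/Ksp = (9.77×10^-3)(0.328×10^-3) / 6.607×10^-7 = 4.85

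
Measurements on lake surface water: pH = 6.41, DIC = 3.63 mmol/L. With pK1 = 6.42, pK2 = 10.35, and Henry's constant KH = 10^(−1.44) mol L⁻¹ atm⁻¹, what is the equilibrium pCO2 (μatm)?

α₀ = 1 / (1 + K1/[H⁺] + K1K2/[H⁺]²) = 1 / (1 + 10^-0.01 + 10^-3.95)
   = 1 / (1 + 0.97724 + 0.00011220) = 1/1.9773 = 0.5057
[CO2*] = α₀ × DIC = 0.5057 × 3.63 = 1.836 mmol/L
pCO2 = [CO2*]/KH = 1.836×10^-3 / 3.631×10^-2 = 5.06×10^4 μatm

pCO2 = 5.06×10^4 μatm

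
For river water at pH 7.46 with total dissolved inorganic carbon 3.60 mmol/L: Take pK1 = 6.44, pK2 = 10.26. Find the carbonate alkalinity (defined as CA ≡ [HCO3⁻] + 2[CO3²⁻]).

CA = 3.29 mmol/L

CA = [HCO3⁻] + 2[CO3²⁻] = (α₁ + 2α₂)·DIC
At pH 7.46: [H⁺]/K1 = 10^-1.02 = 0.095499, K2/[H⁺] = 10^-2.80 = 0.0015849
α₁ = 1/(1 + 0.095499 + 0.0015849) = 1/1.0971 = 0.9115; α₂ = α₁·K2/[H⁺] = 0.001445
α₁ + 2α₂ = 0.9144
CA = 0.9144 × 3.60 = 3.29 mmol/L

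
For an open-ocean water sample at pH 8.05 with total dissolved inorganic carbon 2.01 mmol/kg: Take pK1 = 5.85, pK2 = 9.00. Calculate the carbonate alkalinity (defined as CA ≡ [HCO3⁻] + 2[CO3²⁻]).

CA = 2.20 mmol/kg

CA = [HCO3⁻] + 2[CO3²⁻] = (α₁ + 2α₂)·DIC
At pH 8.05: [H⁺]/K1 = 10^-2.20 = 0.0063096, K2/[H⁺] = 10^-0.95 = 0.11220
α₁ = 1/(1 + 0.0063096 + 0.11220) = 1/1.1185 = 0.8940; α₂ = α₁·K2/[H⁺] = 0.1003
α₁ + 2α₂ = 1.0947
CA = 1.0947 × 2.01 = 2.20 mmol/kg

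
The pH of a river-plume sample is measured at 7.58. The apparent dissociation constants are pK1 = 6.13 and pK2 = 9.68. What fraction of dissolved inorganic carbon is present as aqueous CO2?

α₀ = 1 / (1 + K1/[H⁺] + K1K2/[H⁺]²) = 1 / (1 + 10^+1.45 + 10^-0.65)
   = 1 / (1 + 28.184 + 0.22387) = 1/29.408 = 0.03400

α₀ = 0.0340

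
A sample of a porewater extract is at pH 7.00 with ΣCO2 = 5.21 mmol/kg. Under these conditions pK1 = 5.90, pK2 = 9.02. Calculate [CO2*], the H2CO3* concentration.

α₀ = 1 / (1 + K1/[H⁺] + K1K2/[H⁺]²) = 1 / (1 + 10^+1.10 + 10^-0.92)
   = 1 / (1 + 12.589 + 0.12023) = 1/13.709 = 0.07294
[CO2*] = α₀ × DIC = 0.07294 × 5.21 = 0.380 mmol/kg

[CO2*] = 0.380 mmol/kg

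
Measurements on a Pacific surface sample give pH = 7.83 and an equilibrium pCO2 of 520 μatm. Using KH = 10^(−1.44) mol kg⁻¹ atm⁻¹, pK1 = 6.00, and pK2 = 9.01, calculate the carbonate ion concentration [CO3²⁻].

[CO2*] = KH · pCO2 = 10^(−1.44) × 520×10^-6 = 1.888×10^-5 mol/kg
α₀ = 1/(1 + K1/[H⁺] + K1K2/[H⁺]²) = 1/(1 + 10^+1.83 + 10^+0.65) = 0.01368
DIC = [CO2*]/α₀ = 1.888×10^-5 / 0.01368 = 1.380 mmol/kg
[CO3²⁻] = α₂·DIC; α₂ = 0.06113, so [CO3²⁻] = 0.06113 × 1.380 = 0.0843 mmol/kg

[CO3²⁻] = 0.0843 mmol/kg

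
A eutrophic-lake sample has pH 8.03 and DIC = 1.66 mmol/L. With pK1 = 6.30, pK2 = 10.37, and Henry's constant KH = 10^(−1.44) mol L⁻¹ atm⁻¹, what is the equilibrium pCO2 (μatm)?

pCO2 = 832 μatm

α₀ = 1 / (1 + K1/[H⁺] + K1K2/[H⁺]²) = 1 / (1 + 10^+1.73 + 10^-0.61)
   = 1 / (1 + 53.703 + 0.24547) = 1/54.949 = 0.01820
[CO2*] = α₀ × DIC = 0.01820 × 1.66 = 0.03021 mmol/L
pCO2 = [CO2*]/KH = 3.021×10^-5 / 3.631×10^-2 = 832 μatm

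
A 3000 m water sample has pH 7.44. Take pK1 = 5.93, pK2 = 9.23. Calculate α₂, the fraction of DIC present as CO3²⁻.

α₂ = 1 / (1 + [H⁺]/K2 + [H⁺]²/(K1K2)) = 1 / (1 + 10^+1.79 + 10^+0.28)
   = 1 / (1 + 61.660 + 1.9055) = 1/64.565 = 0.01549

α₂ = 0.0155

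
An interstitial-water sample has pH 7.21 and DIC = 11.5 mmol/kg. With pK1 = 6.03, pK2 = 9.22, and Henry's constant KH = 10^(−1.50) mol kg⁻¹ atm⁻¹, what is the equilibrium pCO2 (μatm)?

α₀ = 1 / (1 + K1/[H⁺] + K1K2/[H⁺]²) = 1 / (1 + 10^+1.18 + 10^-0.83)
   = 1 / (1 + 15.136 + 0.14791) = 1/16.284 = 0.06141
[CO2*] = α₀ × DIC = 0.06141 × 11.5 = 0.7062 mmol/kg
pCO2 = [CO2*]/KH = 7.062×10^-4 / 3.162×10^-2 = 2.23×10^4 μatm

pCO2 = 2.23×10^4 μatm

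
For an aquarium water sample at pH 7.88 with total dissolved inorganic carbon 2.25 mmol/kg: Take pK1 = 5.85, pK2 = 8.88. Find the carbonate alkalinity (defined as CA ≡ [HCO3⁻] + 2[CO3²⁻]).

CA = 2.43 mmol/kg

CA = [HCO3⁻] + 2[CO3²⁻] = (α₁ + 2α₂)·DIC
At pH 7.88: [H⁺]/K1 = 10^-2.03 = 0.0093325, K2/[H⁺] = 10^-1.00 = 0.10000
α₁ = 1/(1 + 0.0093325 + 0.10000) = 1/1.1093 = 0.9014; α₂ = α₁·K2/[H⁺] = 0.09014
α₁ + 2α₂ = 1.0817
CA = 1.0817 × 2.25 = 2.43 mmol/kg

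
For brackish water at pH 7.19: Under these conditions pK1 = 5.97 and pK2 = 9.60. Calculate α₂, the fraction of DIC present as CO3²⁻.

α₂ = 1 / (1 + [H⁺]/K2 + [H⁺]²/(K1K2)) = 1 / (1 + 10^+2.41 + 10^+1.19)
   = 1 / (1 + 257.04 + 15.488) = 1/273.53 = 0.003656

α₂ = 0.00366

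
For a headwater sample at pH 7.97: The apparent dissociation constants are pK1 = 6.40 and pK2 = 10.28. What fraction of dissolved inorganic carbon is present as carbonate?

α₂ = 0.00475

α₂ = 1 / (1 + [H⁺]/K2 + [H⁺]²/(K1K2)) = 1 / (1 + 10^+2.31 + 10^+0.74)
   = 1 / (1 + 204.17 + 5.4954) = 1/210.67 = 0.004747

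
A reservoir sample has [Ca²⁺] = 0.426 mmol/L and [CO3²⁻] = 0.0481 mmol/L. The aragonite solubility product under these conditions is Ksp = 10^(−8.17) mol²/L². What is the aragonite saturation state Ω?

Ω = 3.03

Ksp = 10^(−8.17) = 6.761×10^-9
Ω = [Ca²⁺][CO3²⁻]/Ksp = (0.426×10^-3)(0.0481×10^-3) / 6.761×10^-9 = 3.03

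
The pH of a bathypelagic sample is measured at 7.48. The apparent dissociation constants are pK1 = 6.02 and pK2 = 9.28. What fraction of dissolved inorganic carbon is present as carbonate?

α₂ = 0.0151

α₂ = 1 / (1 + [H⁺]/K2 + [H⁺]²/(K1K2)) = 1 / (1 + 10^+1.80 + 10^+0.34)
   = 1 / (1 + 63.096 + 2.1878) = 1/66.283 = 0.01509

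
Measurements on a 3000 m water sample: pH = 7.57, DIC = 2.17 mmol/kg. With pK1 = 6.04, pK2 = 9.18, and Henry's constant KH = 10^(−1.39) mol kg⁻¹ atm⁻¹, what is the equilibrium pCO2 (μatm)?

α₀ = 1 / (1 + K1/[H⁺] + K1K2/[H⁺]²) = 1 / (1 + 10^+1.53 + 10^-0.08)
   = 1 / (1 + 33.884 + 0.83176) = 1/35.716 = 0.02800
[CO2*] = α₀ × DIC = 0.02800 × 2.17 = 0.06076 mmol/kg
pCO2 = [CO2*]/KH = 6.076×10^-5 / 4.074×10^-2 = 1490 μatm

pCO2 = 1490 μatm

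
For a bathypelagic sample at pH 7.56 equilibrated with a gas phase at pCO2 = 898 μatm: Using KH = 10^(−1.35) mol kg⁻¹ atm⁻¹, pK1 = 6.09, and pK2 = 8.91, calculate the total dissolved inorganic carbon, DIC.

[CO2*] = KH · pCO2 = 10^(−1.35) × 898×10^-6 = 4.011×10^-5 mol/kg
α₀ = 1/(1 + K1/[H⁺] + K1K2/[H⁺]²) = 1/(1 + 10^+1.47 + 10^+0.12) = 0.03142
DIC = [CO2*]/α₀ = 4.011×10^-5 / 0.03142 = 1.28 mmol/kg

DIC = 1.28 mmol/kg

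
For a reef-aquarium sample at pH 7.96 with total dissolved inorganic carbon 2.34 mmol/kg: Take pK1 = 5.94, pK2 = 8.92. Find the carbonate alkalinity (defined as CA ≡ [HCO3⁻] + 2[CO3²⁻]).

CA = [HCO3⁻] + 2[CO3²⁻] = (α₁ + 2α₂)·DIC
At pH 7.96: [H⁺]/K1 = 10^-2.02 = 0.0095499, K2/[H⁺] = 10^-0.96 = 0.10965
α₁ = 1/(1 + 0.0095499 + 0.10965) = 1/1.1192 = 0.8935; α₂ = α₁·K2/[H⁺] = 0.09797
α₁ + 2α₂ = 1.0894
CA = 1.0894 × 2.34 = 2.55 mmol/kg

CA = 2.55 mmol/kg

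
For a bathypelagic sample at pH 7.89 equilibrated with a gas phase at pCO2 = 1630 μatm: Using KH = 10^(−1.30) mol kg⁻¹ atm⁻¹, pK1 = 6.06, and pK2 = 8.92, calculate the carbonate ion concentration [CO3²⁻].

[CO3²⁻] = 0.515 mmol/kg

[CO2*] = KH · pCO2 = 10^(−1.30) × 1630×10^-6 = 8.169×10^-5 mol/kg
α₀ = 1/(1 + K1/[H⁺] + K1K2/[H⁺]²) = 1/(1 + 10^+1.83 + 10^+0.80) = 0.01335
DIC = [CO2*]/α₀ = 8.169×10^-5 / 0.01335 = 6.120 mmol/kg
[CO3²⁻] = α₂·DIC; α₂ = 0.08422, so [CO3²⁻] = 0.08422 × 6.120 = 0.515 mmol/kg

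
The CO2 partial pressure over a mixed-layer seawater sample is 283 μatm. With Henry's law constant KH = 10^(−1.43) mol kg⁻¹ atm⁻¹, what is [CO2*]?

[CO2*] = 10.5 μmol/kg

KH = 10^(−1.43) = 3.715×10^-2 mol kg⁻¹ atm⁻¹
[CO2*] = KH · pCO2 = 3.715×10^-2 × 283×10^-6 atm = 1.05×10^-5 mol/kg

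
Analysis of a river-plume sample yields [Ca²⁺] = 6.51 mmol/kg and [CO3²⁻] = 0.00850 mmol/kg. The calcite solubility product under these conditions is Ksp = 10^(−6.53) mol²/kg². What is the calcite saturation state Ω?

Ω = 0.187

Ksp = 10^(−6.53) = 2.951×10^-7
Ω = [Ca²⁺][CO3²⁻]/Ksp = (6.51×10^-3)(0.00850×10^-3) / 2.951×10^-7 = 0.187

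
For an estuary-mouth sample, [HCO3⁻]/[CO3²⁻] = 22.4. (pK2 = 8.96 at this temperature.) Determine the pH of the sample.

pH = 7.61

From K2 = [H⁺][CO3²⁻]/[HCO3⁻]:  pH = pK2 − log₁₀([HCO3⁻]/[CO3²⁻])
log₁₀(22.4) = +1.350
pH = 8.96 − (+1.350) = 7.61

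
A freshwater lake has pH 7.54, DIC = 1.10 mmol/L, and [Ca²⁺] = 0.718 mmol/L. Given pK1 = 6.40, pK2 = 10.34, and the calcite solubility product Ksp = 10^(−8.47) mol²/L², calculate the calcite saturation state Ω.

Ω = 0.344

α₂ = 1 / (1 + [H⁺]/K2 + [H⁺]²/(K1K2)) = 1 / (1 + 10^+2.80 + 10^+1.66)
   = 1 / (1 + 630.96 + 45.709) = 1/677.67 = 0.001476
[CO3²⁻] = α₂ × DIC = 0.001476 × 1.10 = 0.001623 mmol/L = 1.623 μmol/L
Ksp = 10^(−8.47) = 3.388×10^-9
Ω = [Ca²⁺][CO3²⁻]/Ksp = (0.718×10^-3)(1.623×10^-6) / 3.388×10^-9 = 0.344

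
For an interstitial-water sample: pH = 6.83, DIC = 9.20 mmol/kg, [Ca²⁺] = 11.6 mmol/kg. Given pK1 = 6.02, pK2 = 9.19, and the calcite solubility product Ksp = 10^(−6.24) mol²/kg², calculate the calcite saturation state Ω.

Ω = 0.698

α₂ = 1 / (1 + [H⁺]/K2 + [H⁺]²/(K1K2)) = 1 / (1 + 10^+2.36 + 10^+1.55)
   = 1 / (1 + 229.09 + 35.481) = 1/265.57 = 0.003766
[CO3²⁻] = α₂ × DIC = 0.003766 × 9.20 = 0.03464 mmol/kg
Ksp = 10^(−6.24) = 5.754×10^-7
Ω = [Ca²⁺][CO3²⁻]/Ksp = (11.6×10^-3)(3.464×10^-5) / 5.754×10^-7 = 0.698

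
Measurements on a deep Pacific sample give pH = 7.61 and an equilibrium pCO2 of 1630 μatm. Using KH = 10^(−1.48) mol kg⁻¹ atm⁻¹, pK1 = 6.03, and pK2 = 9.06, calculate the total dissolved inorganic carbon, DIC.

DIC = 2.18 mmol/kg

[CO2*] = KH · pCO2 = 10^(−1.48) × 1630×10^-6 = 5.397×10^-5 mol/kg
α₀ = 1/(1 + K1/[H⁺] + K1K2/[H⁺]²) = 1/(1 + 10^+1.58 + 10^+0.13) = 0.02477
DIC = [CO2*]/α₀ = 5.397×10^-5 / 0.02477 = 2.18 mmol/kg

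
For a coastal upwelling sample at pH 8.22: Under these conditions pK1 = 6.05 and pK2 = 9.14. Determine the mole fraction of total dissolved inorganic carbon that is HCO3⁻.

α₁ = 0.887

α₁ = 1 / (1 + [H⁺]/K1 + K2/[H⁺]) = 1 / (1 + 10^-2.17 + 10^-0.92)
   = 1 / (1 + 0.0067608 + 0.12023) = 1/1.1270 = 0.8873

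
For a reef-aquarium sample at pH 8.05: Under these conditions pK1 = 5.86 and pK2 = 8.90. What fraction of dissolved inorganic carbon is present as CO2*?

α₀ = 0.00563

α₀ = 1 / (1 + K1/[H⁺] + K1K2/[H⁺]²) = 1 / (1 + 10^+2.19 + 10^+1.34)
   = 1 / (1 + 154.88 + 21.878) = 1/177.76 = 0.005626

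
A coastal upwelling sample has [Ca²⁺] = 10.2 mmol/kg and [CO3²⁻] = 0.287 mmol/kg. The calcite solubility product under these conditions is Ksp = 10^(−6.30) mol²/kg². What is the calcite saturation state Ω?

Ω = 5.84

Ksp = 10^(−6.30) = 5.012×10^-7
Ω = [Ca²⁺][CO3²⁻]/Ksp = (10.2×10^-3)(0.287×10^-3) / 5.012×10^-7 = 5.84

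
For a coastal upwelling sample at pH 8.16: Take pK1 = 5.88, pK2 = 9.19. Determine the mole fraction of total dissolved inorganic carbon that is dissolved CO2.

α₀ = 1 / (1 + K1/[H⁺] + K1K2/[H⁺]²) = 1 / (1 + 10^+2.28 + 10^+1.25)
   = 1 / (1 + 190.55 + 17.783) = 1/209.33 = 0.004777

α₀ = 0.00478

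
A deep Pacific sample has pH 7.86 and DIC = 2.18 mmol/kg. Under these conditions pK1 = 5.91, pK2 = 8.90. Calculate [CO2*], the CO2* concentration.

α₀ = 1 / (1 + K1/[H⁺] + K1K2/[H⁺]²) = 1 / (1 + 10^+1.95 + 10^+0.91)
   = 1 / (1 + 89.125 + 8.1283) = 1/98.253 = 0.01018
[CO2*] = α₀ × DIC = 0.01018 × 2.18 = 0.0222 mmol/kg

[CO2*] = 0.0222 mmol/kg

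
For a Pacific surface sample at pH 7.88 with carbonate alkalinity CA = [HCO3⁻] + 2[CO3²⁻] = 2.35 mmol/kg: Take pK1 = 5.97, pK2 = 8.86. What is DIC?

DIC = 2.17 mmol/kg

CA = [HCO3⁻] + 2[CO3²⁻] = (α₁ + 2α₂)·DIC
At pH 7.88: [H⁺]/K1 = 10^-1.91 = 0.012303, K2/[H⁺] = 10^-0.98 = 0.10471
α₁ = 1/(1 + 0.012303 + 0.10471) = 1/1.1170 = 0.8952; α₂ = α₁·K2/[H⁺] = 0.09374
α₁ + 2α₂ = 1.0827
DIC = CA / (α₁ + 2α₂) = 2.35 / 1.0827 = 2.17 mmol/kg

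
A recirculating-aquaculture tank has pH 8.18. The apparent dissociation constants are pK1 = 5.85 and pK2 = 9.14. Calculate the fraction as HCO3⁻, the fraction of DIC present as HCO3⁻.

α₁ = 1 / (1 + [H⁺]/K1 + K2/[H⁺]) = 1 / (1 + 10^-2.33 + 10^-0.96)
   = 1 / (1 + 0.0046774 + 0.10965) = 1/1.1143 = 0.8974

α₁ = 0.897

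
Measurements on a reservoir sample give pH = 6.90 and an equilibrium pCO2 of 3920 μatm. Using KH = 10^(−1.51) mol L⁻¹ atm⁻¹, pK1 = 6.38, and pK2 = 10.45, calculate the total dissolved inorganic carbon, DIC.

DIC = 0.522 mmol/L

[CO2*] = KH · pCO2 = 10^(−1.51) × 3920×10^-6 = 1.211×10^-4 mol/L
α₀ = 1/(1 + K1/[H⁺] + K1K2/[H⁺]²) = 1/(1 + 10^+0.52 + 10^-3.03) = 0.2319
DIC = [CO2*]/α₀ = 1.211×10^-4 / 0.2319 = 0.522 mmol/L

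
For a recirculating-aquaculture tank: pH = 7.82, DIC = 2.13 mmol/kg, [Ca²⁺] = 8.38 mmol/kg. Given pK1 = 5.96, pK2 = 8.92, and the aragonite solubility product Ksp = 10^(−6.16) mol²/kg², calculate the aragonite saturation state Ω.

α₂ = 1 / (1 + [H⁺]/K2 + [H⁺]²/(K1K2)) = 1 / (1 + 10^+1.10 + 10^-0.76)
   = 1 / (1 + 12.589 + 0.17378) = 1/13.763 = 0.07266
[CO3²⁻] = α₂ × DIC = 0.07266 × 2.13 = 0.1548 mmol/kg
Ksp = 10^(−6.16) = 6.918×10^-7
Ω = [Ca²⁺][CO3²⁻]/Ksp = (8.38×10^-3)(1.548×10^-4) / 6.918×10^-7 = 1.87

Ω = 1.87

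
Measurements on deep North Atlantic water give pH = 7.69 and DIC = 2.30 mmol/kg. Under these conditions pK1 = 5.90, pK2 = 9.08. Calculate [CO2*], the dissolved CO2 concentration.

α₀ = 1 / (1 + K1/[H⁺] + K1K2/[H⁺]²) = 1 / (1 + 10^+1.79 + 10^+0.40)
   = 1 / (1 + 61.660 + 2.5119) = 1/65.171 = 0.01534
[CO2*] = α₀ × DIC = 0.01534 × 2.30 = 0.0353 mmol/kg

[CO2*] = 0.0353 mmol/kg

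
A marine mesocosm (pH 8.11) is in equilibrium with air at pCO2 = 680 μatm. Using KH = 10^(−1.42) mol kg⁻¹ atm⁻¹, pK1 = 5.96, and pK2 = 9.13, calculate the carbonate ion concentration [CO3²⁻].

[CO2*] = KH · pCO2 = 10^(−1.42) × 680×10^-6 = 2.585×10^-5 mol/kg
α₀ = 1/(1 + K1/[H⁺] + K1K2/[H⁺]²) = 1/(1 + 10^+2.15 + 10^+1.13) = 0.006421
DIC = [CO2*]/α₀ = 2.585×10^-5 / 0.006421 = 4.026 mmol/kg
[CO3²⁻] = α₂·DIC; α₂ = 0.08661, so [CO3²⁻] = 0.08661 × 4.026 = 0.349 mmol/kg

[CO3²⁻] = 0.349 mmol/kg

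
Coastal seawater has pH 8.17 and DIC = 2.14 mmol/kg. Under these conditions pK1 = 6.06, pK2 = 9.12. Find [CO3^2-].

[CO3²⁻] = 0.214 mmol/kg

α₂ = 1 / (1 + [H⁺]/K2 + [H⁺]²/(K1K2)) = 1 / (1 + 10^+0.95 + 10^-1.16)
   = 1 / (1 + 8.9125 + 0.069183) = 1/9.9817 = 0.1002
[CO3²⁻] = α₂ × DIC = 0.1002 × 2.14 = 0.214 mmol/kg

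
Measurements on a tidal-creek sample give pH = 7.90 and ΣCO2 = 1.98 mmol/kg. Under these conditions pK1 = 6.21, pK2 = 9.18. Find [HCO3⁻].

[HCO3⁻] = 1.85 mmol/kg

α₁ = 1 / (1 + [H⁺]/K1 + K2/[H⁺]) = 1 / (1 + 10^-1.69 + 10^-1.28)
   = 1 / (1 + 0.020417 + 0.052481) = 1/1.0729 = 0.9321
[HCO3⁻] = α₁ × DIC = 0.9321 × 1.98 = 1.85 mmol/kg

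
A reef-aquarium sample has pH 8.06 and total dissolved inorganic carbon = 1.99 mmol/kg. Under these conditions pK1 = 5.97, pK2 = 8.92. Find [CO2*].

[CO2*] = 14.1 μmol/kg

α₀ = 1 / (1 + K1/[H⁺] + K1K2/[H⁺]²) = 1 / (1 + 10^+2.09 + 10^+1.23)
   = 1 / (1 + 123.03 + 16.982) = 1/141.01 = 0.007092
[CO2*] = α₀ × DIC = 0.007092 × 1.99 = 0.0141 mmol/kg = 14.1 μmol/kg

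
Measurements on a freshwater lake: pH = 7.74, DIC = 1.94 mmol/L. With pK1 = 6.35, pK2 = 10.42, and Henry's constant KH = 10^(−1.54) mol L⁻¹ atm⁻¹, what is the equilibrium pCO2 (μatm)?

pCO2 = 2630 μatm

α₀ = 1 / (1 + K1/[H⁺] + K1K2/[H⁺]²) = 1 / (1 + 10^+1.39 + 10^-1.29)
   = 1 / (1 + 24.547 + 0.051286) = 1/25.598 = 0.03906
[CO2*] = α₀ × DIC = 0.03906 × 1.94 = 0.07579 mmol/L
pCO2 = [CO2*]/KH = 7.579×10^-5 / 2.884×10^-2 = 2630 μatm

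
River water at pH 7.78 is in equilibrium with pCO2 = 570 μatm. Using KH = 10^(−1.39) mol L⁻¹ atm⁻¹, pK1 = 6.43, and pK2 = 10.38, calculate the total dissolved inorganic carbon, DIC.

DIC = 0.544 mmol/L

[CO2*] = KH · pCO2 = 10^(−1.39) × 570×10^-6 = 2.322×10^-5 mol/L
α₀ = 1/(1 + K1/[H⁺] + K1K2/[H⁺]²) = 1/(1 + 10^+1.35 + 10^-1.25) = 0.04266
DIC = [CO2*]/α₀ = 2.322×10^-5 / 0.04266 = 0.544 mmol/L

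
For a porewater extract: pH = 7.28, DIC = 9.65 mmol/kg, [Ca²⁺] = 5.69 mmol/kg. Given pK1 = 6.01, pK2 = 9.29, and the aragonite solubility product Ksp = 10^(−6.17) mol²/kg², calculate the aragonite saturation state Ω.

Ω = 0.746

α₂ = 1 / (1 + [H⁺]/K2 + [H⁺]²/(K1K2)) = 1 / (1 + 10^+2.01 + 10^+0.74)
   = 1 / (1 + 102.33 + 5.4954) = 1/108.82 = 0.009189
[CO3²⁻] = α₂ × DIC = 0.009189 × 9.65 = 0.08867 mmol/kg
Ksp = 10^(−6.17) = 6.761×10^-7
Ω = [Ca²⁺][CO3²⁻]/Ksp = (5.69×10^-3)(8.867×10^-5) / 6.761×10^-7 = 0.746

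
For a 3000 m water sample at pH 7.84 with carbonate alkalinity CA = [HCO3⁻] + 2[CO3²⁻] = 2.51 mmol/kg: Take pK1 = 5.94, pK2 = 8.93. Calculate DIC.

DIC = 2.36 mmol/kg

CA = [HCO3⁻] + 2[CO3²⁻] = (α₁ + 2α₂)·DIC
At pH 7.84: [H⁺]/K1 = 10^-1.90 = 0.012589, K2/[H⁺] = 10^-1.09 = 0.081283
α₁ = 1/(1 + 0.012589 + 0.081283) = 1/1.0939 = 0.9142; α₂ = α₁·K2/[H⁺] = 0.07431
α₁ + 2α₂ = 1.0628
DIC = CA / (α₁ + 2α₂) = 2.51 / 1.0628 = 2.36 mmol/kg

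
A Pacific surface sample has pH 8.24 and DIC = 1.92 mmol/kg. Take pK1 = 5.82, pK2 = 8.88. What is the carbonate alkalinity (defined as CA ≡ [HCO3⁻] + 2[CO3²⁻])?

CA = 2.27 mmol/kg

CA = [HCO3⁻] + 2[CO3²⁻] = (α₁ + 2α₂)·DIC
At pH 8.24: [H⁺]/K1 = 10^-2.42 = 0.0038019, K2/[H⁺] = 10^-0.64 = 0.22909
α₁ = 1/(1 + 0.0038019 + 0.22909) = 1/1.2329 = 0.8111; α₂ = α₁·K2/[H⁺] = 0.1858
α₁ + 2α₂ = 1.1827
CA = 1.1827 × 1.92 = 2.27 mmol/kg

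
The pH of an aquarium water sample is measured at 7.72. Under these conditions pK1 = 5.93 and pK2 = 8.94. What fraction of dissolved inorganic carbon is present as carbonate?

α₂ = 1 / (1 + [H⁺]/K2 + [H⁺]²/(K1K2)) = 1 / (1 + 10^+1.22 + 10^-0.57)
   = 1 / (1 + 16.596 + 0.26915) = 1/17.865 = 0.05598

α₂ = 0.0560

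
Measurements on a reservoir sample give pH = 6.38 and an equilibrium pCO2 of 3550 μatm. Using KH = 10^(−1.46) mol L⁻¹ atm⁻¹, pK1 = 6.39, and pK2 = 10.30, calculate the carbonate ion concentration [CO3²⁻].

[CO3²⁻] = 0.0145 μmol/L

[CO2*] = KH · pCO2 = 10^(−1.46) × 3550×10^-6 = 1.231×10^-4 mol/L
α₀ = 1/(1 + K1/[H⁺] + K1K2/[H⁺]²) = 1/(1 + 10^-0.01 + 10^-3.93) = 0.5057
DIC = [CO2*]/α₀ = 1.231×10^-4 / 0.5057 = 0.2434 mmol/L
[CO3²⁻] = α₂·DIC; α₂ = 5.942×10^-5, so [CO3²⁻] = 5.942×10^-5 × 0.2434 = 1.45×10^-5 mmol/L = 0.0145 μmol/L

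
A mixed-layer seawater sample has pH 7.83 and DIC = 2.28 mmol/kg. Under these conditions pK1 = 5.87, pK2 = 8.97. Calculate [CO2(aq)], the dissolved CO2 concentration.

α₀ = 1 / (1 + K1/[H⁺] + K1K2/[H⁺]²) = 1 / (1 + 10^+1.96 + 10^+0.82)
   = 1 / (1 + 91.201 + 6.6069) = 1/98.808 = 0.01012
[CO2*] = α₀ × DIC = 0.01012 × 2.28 = 0.0231 mmol/kg

[CO2*] = 0.0231 mmol/kg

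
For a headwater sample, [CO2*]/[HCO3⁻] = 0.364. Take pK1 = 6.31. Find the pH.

From K1 = [H⁺][HCO3⁻]/[CO2*]:  pH = pK1 − log₁₀([CO2*]/[HCO3⁻])
log₁₀(0.364) = -0.439
pH = 6.31 − (-0.439) = 6.75

pH = 6.75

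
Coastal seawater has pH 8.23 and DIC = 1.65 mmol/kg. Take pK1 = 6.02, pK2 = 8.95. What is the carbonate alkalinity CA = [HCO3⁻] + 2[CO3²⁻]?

CA = 1.90 mmol/kg

CA = [HCO3⁻] + 2[CO3²⁻] = (α₁ + 2α₂)·DIC
At pH 8.23: [H⁺]/K1 = 10^-2.21 = 0.0061660, K2/[H⁺] = 10^-0.72 = 0.19055
α₁ = 1/(1 + 0.0061660 + 0.19055) = 1/1.1967 = 0.8356; α₂ = α₁·K2/[H⁺] = 0.1592
α₁ + 2α₂ = 1.1541
CA = 1.1541 × 1.65 = 1.90 mmol/kg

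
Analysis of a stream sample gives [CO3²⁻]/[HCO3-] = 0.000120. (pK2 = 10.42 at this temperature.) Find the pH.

pH = 6.50

From K2 = [H⁺][CO3²⁻]/[HCO3-]:  pH = pK2 + log₁₀([CO3²⁻]/[HCO3-])
log₁₀(0.000120) = -3.921
pH = 10.42 + (-3.921) = 6.50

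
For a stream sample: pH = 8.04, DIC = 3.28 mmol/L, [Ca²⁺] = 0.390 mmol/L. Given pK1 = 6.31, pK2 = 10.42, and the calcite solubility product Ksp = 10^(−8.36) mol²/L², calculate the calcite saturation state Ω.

Ω = 1.19

α₂ = 1 / (1 + [H⁺]/K2 + [H⁺]²/(K1K2)) = 1 / (1 + 10^+2.38 + 10^+0.65)
   = 1 / (1 + 239.88 + 4.4668) = 1/245.35 = 0.004076
[CO3²⁻] = α₂ × DIC = 0.004076 × 3.28 = 0.01337 mmol/L = 13.37 μmol/L
Ksp = 10^(−8.36) = 4.365×10^-9
Ω = [Ca²⁺][CO3²⁻]/Ksp = (0.390×10^-3)(1.337×10^-5) / 4.365×10^-9 = 1.19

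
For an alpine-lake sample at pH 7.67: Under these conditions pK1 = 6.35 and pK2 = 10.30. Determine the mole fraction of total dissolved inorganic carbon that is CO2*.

α₀ = 1 / (1 + K1/[H⁺] + K1K2/[H⁺]²) = 1 / (1 + 10^+1.32 + 10^-1.31)
   = 1 / (1 + 20.893 + 0.048978) = 1/21.942 = 0.04557

α₀ = 0.0456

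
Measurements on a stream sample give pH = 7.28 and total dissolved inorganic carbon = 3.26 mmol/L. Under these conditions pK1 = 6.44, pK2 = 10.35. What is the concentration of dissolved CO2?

α₀ = 1 / (1 + K1/[H⁺] + K1K2/[H⁺]²) = 1 / (1 + 10^+0.84 + 10^-2.23)
   = 1 / (1 + 6.9183 + 0.0058884) = 1/7.9242 = 0.1262
[CO2*] = α₀ × DIC = 0.1262 × 3.26 = 0.411 mmol/L

[CO2*] = 0.411 mmol/L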